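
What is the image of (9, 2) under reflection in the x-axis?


Transformation: reflection
Original point: (9, 2)
Rule for reflection over the x-axis: (x, y) -> (x, -y)
Apply: (9, 2) -> (9, -2)
(9, -2)


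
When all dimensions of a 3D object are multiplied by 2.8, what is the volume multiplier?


Linear scale factor k = 2.8
Rule: under a linear scaling by k, volumes scale by k^3.
k^3 = 2.8 * 2.8 * 2.8
k^3 = 7.84 * 2.8
k^3 = 21.952
Volume scales by a factor of 21.952.
21.952 (dimensionless)


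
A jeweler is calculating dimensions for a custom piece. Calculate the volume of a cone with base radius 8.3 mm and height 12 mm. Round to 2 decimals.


Shape: cone
Radius r = 8.3 mm, Height h = 12 mm
Formula: V = (1/3) * pi * r^2 * h
r^2 = 68.89
pi * r^2 * h = pi * 68.89 * 12 = 826.68 * pi
V = 826.68 * pi / 3
V = 865.7
865.7 mm^3


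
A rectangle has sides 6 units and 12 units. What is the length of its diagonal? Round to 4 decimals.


Shape: rectangle (diagonal via Pythagoras)
Sides: 6 units and 12 units
Formula: d = sqrt(l^2 + w^2)
l^2 = 36, w^2 = 144
l^2 + w^2 = 180
d = sqrt(180)
d = 13.4164
13.4164 units


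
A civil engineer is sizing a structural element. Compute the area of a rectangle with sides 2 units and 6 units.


Shape: rectangle
Length l = 2 units, Width w = 6 units
Formula: A = l * w
A = 2 * 6
A = 12
12 units^2


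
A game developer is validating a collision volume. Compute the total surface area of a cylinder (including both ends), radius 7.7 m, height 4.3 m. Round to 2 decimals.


Shape: closed cylinder
Radius r = 7.7 m, Height h = 4.3 m
Formula: SA = 2*pi*r^2 + 2*pi*r*h = 2*pi*r*(r + h)
r + h = 12
2 * r * (r + h) = 2 * 7.7 * 12 = 184.8
SA = 184.8 * pi
SA = 580.57
580.57 m^2


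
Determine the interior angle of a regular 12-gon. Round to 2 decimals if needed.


Shape: regular dodecagon (12 sides)
Formula: interior angle = (n - 2) * 180 / n
(n - 2) = 10
(n - 2) * 180 = 1800
angle = 1800 / 12
angle = 150
150 degrees


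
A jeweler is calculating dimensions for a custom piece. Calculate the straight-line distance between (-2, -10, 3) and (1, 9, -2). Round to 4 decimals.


3D distance between two points
P1 = (-2, -10, 3), P2 = (1, 9, -2)
Formula: d = sqrt((x2-x1)^2 + (y2-y1)^2 + (z2-z1)^2)
dx = 1 - -2 = 3
dy = 9 - -10 = 19
dz = -2 - 3 = -5
dx^2 + dy^2 + dz^2 = 9 + 361 + 25 = 395
d = sqrt(395)
d = 19.8746
19.8746 units


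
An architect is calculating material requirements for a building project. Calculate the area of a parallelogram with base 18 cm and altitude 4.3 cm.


Shape: parallelogram
Base b = 18 cm, Height h = 4.3 cm
Formula: A = b * h
A = 18 * 4.3
A = 77.4
77.4 cm^2


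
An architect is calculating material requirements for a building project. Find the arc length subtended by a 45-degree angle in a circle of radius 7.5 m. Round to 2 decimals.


Shape: circular arc
Radius r = 7.5 m, Angle = 45 degrees
Formula: L = (angle/360) * 2 * pi * r
2 * pi * r = 15 * pi
L = (45/360) * 15 * pi
L = 1.875 * pi
L = 5.89
5.89 m


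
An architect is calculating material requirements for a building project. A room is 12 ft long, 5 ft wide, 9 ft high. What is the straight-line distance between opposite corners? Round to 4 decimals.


Shape: rectangular box (space diagonal)
l = 12 ft, w = 5 ft, h = 9 ft
Visualize: the diagonal of the base, then a right triangle with that diagonal and the height.
Formula: d = sqrt(l^2 + w^2 + h^2)
l^2 + w^2 + h^2 = 144 + 25 + 81 = 250
d = sqrt(250)
d = 15.8114
15.8114 ft


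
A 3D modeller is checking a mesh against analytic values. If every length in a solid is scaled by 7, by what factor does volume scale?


Linear scale factor k = 7
Rule: under a linear scaling by k, volumes scale by k^3.
k^3 = 7 * 7 * 7
k^3 = 49 * 7
k^3 = 343
Volume scales by a factor of 343.
343 (dimensionless)


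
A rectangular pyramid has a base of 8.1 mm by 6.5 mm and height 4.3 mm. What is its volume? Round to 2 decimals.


Shape: rectangular pyramid
Base: 8.1 mm x 6.5 mm, Height h = 4.3 mm
Formula: V = (1/3) * base_area * h
base_area = 8.1 * 6.5 = 52.65
base_area * h = 52.65 * 4.3 = 226.395
V = 226.395 / 3
V = 75.47
75.47 mm^3


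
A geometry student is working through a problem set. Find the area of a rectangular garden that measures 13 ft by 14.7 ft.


Shape: rectangle
Length l = 13 ft, Width w = 14.7 ft
Formula: A = l * w
A = 13 * 14.7
A = 191.1
191.1 ft^2


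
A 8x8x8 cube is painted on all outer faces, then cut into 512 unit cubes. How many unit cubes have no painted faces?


Large cube: 8 x 8 x 8, cut into unit cubes.
n = 8, so n - 2 = 6
Unpainted cubes form the interior (n - 2)^3 block.
(n - 2)^3 = 6^3 = 216
216 unit cubes


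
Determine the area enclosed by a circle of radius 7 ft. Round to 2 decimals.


Shape: circle
Radius r = 7 ft
Formula: A = pi * r^2
r^2 = 7^2 = 49
A = pi * 49
A = 153.94
153.94 ft^2


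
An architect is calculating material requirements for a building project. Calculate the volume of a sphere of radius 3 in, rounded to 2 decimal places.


Shape: sphere
Radius r = 3 in
Formula: V = (4/3) * pi * r^3
r^3 = 27
(4/3) * 27 = 36
V = 36 * pi
V = 113.1
113.1 in^3


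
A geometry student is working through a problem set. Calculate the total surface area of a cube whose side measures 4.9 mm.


Shape: cube
Side s = 4.9 mm
A cube has 6 square faces.
Formula: SA = 6 * s^2
s^2 = 24.01
SA = 6 * 24.01
SA = 144.06
144.06 mm^2


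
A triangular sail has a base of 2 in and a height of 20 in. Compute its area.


Shape: triangle
Base b = 2 in, Height h = 20 in
Formula: A = (1/2) * b * h
A = 0.5 * 2 * 20
A = 0.5 * 40
A = 20
20 in^2


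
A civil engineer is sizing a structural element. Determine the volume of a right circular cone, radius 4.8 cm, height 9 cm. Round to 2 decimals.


Shape: cone
Radius r = 4.8 cm, Height h = 9 cm
Formula: V = (1/3) * pi * r^2 * h
r^2 = 23.04
pi * r^2 * h = pi * 23.04 * 9 = 207.36 * pi
V = 207.36 * pi / 3
V = 217.15
217.15 cm^3


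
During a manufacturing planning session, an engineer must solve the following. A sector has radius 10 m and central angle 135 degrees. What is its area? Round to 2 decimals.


Shape: circular sector
Radius r = 10 m, Angle = 135 degrees
Formula: A = (angle/360) * pi * r^2
r^2 = 100
Fraction of circle = 135/360
A = (135/360) * pi * 100
A = 37.5 * pi
A = 117.81
117.81 m^2


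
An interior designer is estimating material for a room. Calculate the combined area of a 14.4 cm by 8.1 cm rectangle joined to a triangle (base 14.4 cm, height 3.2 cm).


Composite shape: rectangle + triangle
Rectangle area = 14.4 * 8.1 = 116.64
Triangle area = 0.5 * 14.4 * 3.2 = 23.04
Total = 116.64 + 23.04
Total = 139.68
139.68 cm^2


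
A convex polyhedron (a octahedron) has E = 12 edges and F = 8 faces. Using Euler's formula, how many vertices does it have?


Polyhedron: octahedron
Euler's formula for convex polyhedra: V - E + F = 2
Given: E = 12 edges and F = 8 faces
Solve for V:
V = 2 + E - F = 2 + 12 - 8 = 6
6 vertices


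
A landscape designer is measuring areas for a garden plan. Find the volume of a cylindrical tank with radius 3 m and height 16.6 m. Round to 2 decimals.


Shape: cylinder
Radius r = 3 m, Height h = 16.6 m
Formula: V = pi * r^2 * h
r^2 = 9
V = pi * 9 * 16.6
V = 149.4 * pi
V = 469.35
469.35 m^3


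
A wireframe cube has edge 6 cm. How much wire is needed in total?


Shape: cube
Side s = 6 cm
A cube has 12 edges, all equal.
Formula: total edge length = 12 * s
Total = 12 * 6
Total = 72
72 cm


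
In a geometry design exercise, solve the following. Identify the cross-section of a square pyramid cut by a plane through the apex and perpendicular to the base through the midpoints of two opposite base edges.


Solid: square pyramid
Cutting plane: through the apex and perpendicular to the base through the midpoints of two opposite base edges
Visualize the intersection of the plane with the solid's surface.
The boundary of the cut region is a isosceles triangle.
isosceles triangle


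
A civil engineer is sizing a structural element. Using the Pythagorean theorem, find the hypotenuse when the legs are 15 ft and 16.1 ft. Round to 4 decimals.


Shape: right triangle
Legs a = 15 ft, b = 16.1 ft
Formula: c = sqrt(a^2 + b^2)
a^2 = 225, b^2 = 259.21
a^2 + b^2 = 484.21
c = sqrt(484.21)
c = 22.0048
22.0048 ft


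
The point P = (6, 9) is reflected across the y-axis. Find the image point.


Transformation: reflection
Original point: (6, 9)
Rule for reflection over the y-axis: (x, y) -> (-x, y)
Apply: (6, 9) -> (-6, 9)
(-6, 9)


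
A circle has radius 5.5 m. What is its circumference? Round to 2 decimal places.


Shape: circle
Radius r = 5.5 m
Formula: C = 2 * pi * r
C = 2 * pi * 5.5
C = 11 * pi
C = 34.56
34.56 m


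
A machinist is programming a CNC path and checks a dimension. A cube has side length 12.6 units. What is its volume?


Shape: cube
Side s = 12.6 units
Formula: V = s^3
V = 12.6 * 12.6 * 12.6
V = 158.76 * 12.6
V = 2000.376
2000.376 units^3


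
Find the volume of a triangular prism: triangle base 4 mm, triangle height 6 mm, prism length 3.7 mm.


Shape: triangular prism
Triangle base = 4 mm, triangle height = 6 mm, prism length L = 3.7 mm
Formula: V = (1/2 * b * h_tri) * L
Cross-section area = 0.5 * 4 * 6 = 12
V = 12 * 3.7
V = 44.4
44.4 mm^3


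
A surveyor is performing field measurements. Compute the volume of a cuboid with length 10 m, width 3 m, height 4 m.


Shape: rectangular prism
l = 10 m, w = 3 m, h = 4 m
Formula: V = l * w * h
V = 10 * 3 * 4
V = 30 * 4
V = 120
120 m^3


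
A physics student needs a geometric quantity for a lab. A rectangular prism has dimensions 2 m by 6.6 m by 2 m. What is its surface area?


Shape: rectangular prism
l = 2 m, w = 6.6 m, h = 2 m
Formula: SA = 2(lw + lh + wh)
lw = 13.2, lh = 4, wh = 13.2
lw + lh + wh = 30.4
SA = 2 * 30.4
SA = 60.8
60.8 m^2


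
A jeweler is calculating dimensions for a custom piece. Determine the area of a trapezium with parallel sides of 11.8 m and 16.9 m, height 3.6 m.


Shape: trapezoid
Parallel sides a = 11.8 m, b = 16.9 m; Height h = 3.6 m
Formula: A = (a + b) * h / 2
a + b = 11.8 + 16.9 = 28.7
A = 28.7 * 3.6 / 2
A = 103.32 / 2
A = 51.66
51.66 m^2


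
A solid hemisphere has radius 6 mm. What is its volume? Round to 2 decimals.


Shape: hemisphere (half of a sphere)
Radius r = 6 mm
Formula: V = (1/2) * (4/3) * pi * r^3 = (2/3) * pi * r^3
r^3 = 216
(2/3) * 216 = 144
V = 144 * pi
V = 452.39
452.39 mm^3


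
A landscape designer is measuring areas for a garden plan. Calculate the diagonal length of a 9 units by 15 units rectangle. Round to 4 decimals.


Shape: rectangle (diagonal via Pythagoras)
Sides: 9 units and 15 units
Formula: d = sqrt(l^2 + w^2)
l^2 = 81, w^2 = 225
l^2 + w^2 = 306
d = sqrt(306)
d = 17.4929
17.4929 units


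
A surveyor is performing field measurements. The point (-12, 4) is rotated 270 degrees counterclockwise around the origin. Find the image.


Transformation: rotation about the origin
Original point: (-12, 4)
Rule for 270 deg counterclockwise: (x, y) -> (y, -x)
Apply: (-12, 4) -> (4, 12)
(4, 12)


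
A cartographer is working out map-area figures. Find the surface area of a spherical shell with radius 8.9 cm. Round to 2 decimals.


Shape: sphere
Radius r = 8.9 cm
Formula: SA = 4 * pi * r^2
r^2 = 79.21
SA = 4 * pi * 79.21
SA = 316.84 * pi
SA = 995.38
995.38 cm^2


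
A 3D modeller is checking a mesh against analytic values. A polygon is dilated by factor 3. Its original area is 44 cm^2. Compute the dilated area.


Linear scale factor k = 3
Original area = 44 cm^2
Rule: under a linear scaling by k, areas scale by k^2.
k^2 = 3^2 = 9
New area = 44 * 9
New area = 396
396 cm^2


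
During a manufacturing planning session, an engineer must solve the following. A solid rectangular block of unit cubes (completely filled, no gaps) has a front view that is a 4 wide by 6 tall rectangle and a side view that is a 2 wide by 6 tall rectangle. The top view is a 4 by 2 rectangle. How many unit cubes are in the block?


Orthographic views of a solid rectangular block:
Front view 4 x 6 -> length = 4, height = 6
Side view 2 x 6 -> width = 2, height = 6 (consistent)
Top view 4 x 2 -> confirms length = 4, width = 2
The block is 4 x 2 x 6.
Total unit cubes = 4 * 2 * 6 = 48
48 unit cubes


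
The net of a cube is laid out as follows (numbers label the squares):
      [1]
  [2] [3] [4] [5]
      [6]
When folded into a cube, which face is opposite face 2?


Net: cross layout. Take square 3 as the base (bottom).
Fold the four squares in the horizontal row up around 3: 2 -> left, 4 -> right, 5 wraps to the top.
Fold 1 and 6 up from 3: 1 -> back, 6 -> front.
Opposite pairs are therefore: (1, 6), (2, 4), (3, 5).
Face 2 is opposite face 4.
face 4


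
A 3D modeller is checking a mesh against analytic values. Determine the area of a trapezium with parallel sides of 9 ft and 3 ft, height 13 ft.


Shape: trapezoid
Parallel sides a = 9 ft, b = 3 ft; Height h = 13 ft
Formula: A = (a + b) * h / 2
a + b = 9 + 3 = 12
A = 12 * 13 / 2
A = 156 / 2
A = 78
78 ft^2


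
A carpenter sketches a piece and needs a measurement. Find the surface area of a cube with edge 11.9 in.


Shape: cube
Side s = 11.9 in
A cube has 6 square faces.
Formula: SA = 6 * s^2
s^2 = 141.61
SA = 6 * 141.61
SA = 849.66
849.66 in^2


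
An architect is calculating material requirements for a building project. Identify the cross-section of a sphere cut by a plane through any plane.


Solid: sphere
Cutting plane: through any plane
Visualize the intersection of the plane with the solid's surface.
The boundary of the cut region is a circle.
circle


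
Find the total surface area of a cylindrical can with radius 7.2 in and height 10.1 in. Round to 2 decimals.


Shape: closed cylinder
Radius r = 7.2 in, Height h = 10.1 in
Formula: SA = 2*pi*r^2 + 2*pi*r*h = 2*pi*r*(r + h)
r + h = 17.3
2 * r * (r + h) = 2 * 7.2 * 17.3 = 249.12
SA = 249.12 * pi
SA = 782.63
782.63 in^2


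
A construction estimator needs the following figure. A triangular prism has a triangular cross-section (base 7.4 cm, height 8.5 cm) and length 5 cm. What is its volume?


Shape: triangular prism
Triangle base = 7.4 cm, triangle height = 8.5 cm, prism length L = 5 cm
Formula: V = (1/2 * b * h_tri) * L
Cross-section area = 0.5 * 7.4 * 8.5 = 31.45
V = 31.45 * 5
V = 157.25
157.25 cm^3


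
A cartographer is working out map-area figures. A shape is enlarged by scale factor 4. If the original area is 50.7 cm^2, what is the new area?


Linear scale factor k = 4
Original area = 50.7 cm^2
Rule: under a linear scaling by k, areas scale by k^2.
k^2 = 4^2 = 16
New area = 50.7 * 16
New area = 811.2
811.2 cm^2


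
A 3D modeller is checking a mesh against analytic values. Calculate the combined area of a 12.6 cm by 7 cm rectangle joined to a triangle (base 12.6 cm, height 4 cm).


Composite shape: rectangle + triangle
Rectangle area = 12.6 * 7 = 88.2
Triangle area = 0.5 * 12.6 * 4 = 25.2
Total = 88.2 + 25.2
Total = 113.4
113.4 cm^2


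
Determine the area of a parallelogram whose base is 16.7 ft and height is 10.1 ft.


Shape: parallelogram
Base b = 16.7 ft, Height h = 10.1 ft
Formula: A = b * h
A = 16.7 * 10.1
A = 168.67
168.67 ft^2


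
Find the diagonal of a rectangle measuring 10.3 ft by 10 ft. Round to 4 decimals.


Shape: rectangle (diagonal via Pythagoras)
Sides: 10.3 ft and 10 ft
Formula: d = sqrt(l^2 + w^2)
l^2 = 106.09, w^2 = 100
l^2 + w^2 = 206.09
d = sqrt(206.09)
d = 14.3558
14.3558 ft


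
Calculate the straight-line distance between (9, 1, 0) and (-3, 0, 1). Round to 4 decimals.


3D distance between two points
P1 = (9, 1, 0), P2 = (-3, 0, 1)
Formula: d = sqrt((x2-x1)^2 + (y2-y1)^2 + (z2-z1)^2)
dx = -3 - 9 = -12
dy = 0 - 1 = -1
dz = 1 - 0 = 1
dx^2 + dy^2 + dz^2 = 144 + 1 + 1 = 146
d = sqrt(146)
d = 12.083
12.083 units


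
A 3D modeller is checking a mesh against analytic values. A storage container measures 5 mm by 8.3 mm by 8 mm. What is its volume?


Shape: rectangular prism
l = 5 mm, w = 8.3 mm, h = 8 mm
Formula: V = l * w * h
V = 5 * 8.3 * 8
V = 41.5 * 8
V = 332
332 mm^3


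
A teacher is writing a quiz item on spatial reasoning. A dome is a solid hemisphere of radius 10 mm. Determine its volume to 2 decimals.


Shape: hemisphere (half of a sphere)
Radius r = 10 mm
Formula: V = (1/2) * (4/3) * pi * r^3 = (2/3) * pi * r^3
r^3 = 1000
(2/3) * 1000 = 666.666667
V = 666.666667 * pi
V = 2094.4
2094.4 mm^3


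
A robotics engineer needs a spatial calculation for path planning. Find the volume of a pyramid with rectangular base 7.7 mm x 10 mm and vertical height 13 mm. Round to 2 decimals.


Shape: rectangular pyramid
Base: 7.7 mm x 10 mm, Height h = 13 mm
Formula: V = (1/3) * base_area * h
base_area = 7.7 * 10 = 77
base_area * h = 77 * 13 = 1001
V = 1001 / 3
V = 333.67
333.67 mm^3


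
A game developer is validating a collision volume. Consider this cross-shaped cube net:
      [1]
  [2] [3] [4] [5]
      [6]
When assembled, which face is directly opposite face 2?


Net: cross layout. Take square 3 as the base (bottom).
Fold the four squares in the horizontal row up around 3: 2 -> left, 4 -> right, 5 wraps to the top.
Fold 1 and 6 up from 3: 1 -> back, 6 -> front.
Opposite pairs are therefore: (1, 6), (2, 4), (3, 5).
Face 2 is opposite face 4.
face 4


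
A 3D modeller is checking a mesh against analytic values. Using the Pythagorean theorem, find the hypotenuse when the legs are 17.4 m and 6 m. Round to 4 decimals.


Shape: right triangle
Legs a = 17.4 m, b = 6 m
Formula: c = sqrt(a^2 + b^2)
a^2 = 302.76, b^2 = 36
a^2 + b^2 = 338.76
c = sqrt(338.76)
c = 18.4054
18.4054 m


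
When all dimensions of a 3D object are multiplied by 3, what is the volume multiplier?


Linear scale factor k = 3
Rule: under a linear scaling by k, volumes scale by k^3.
k^3 = 3 * 3 * 3
k^3 = 9 * 3
k^3 = 27
Volume scales by a factor of 27.
27 (dimensionless)


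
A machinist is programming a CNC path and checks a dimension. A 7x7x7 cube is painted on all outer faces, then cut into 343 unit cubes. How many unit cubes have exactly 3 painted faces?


Large cube: 7 x 7 x 7, cut into unit cubes.
Cubes with 3 painted faces are at the corners. A cube always has 8 corners.
Count = 8
8 unit cubes


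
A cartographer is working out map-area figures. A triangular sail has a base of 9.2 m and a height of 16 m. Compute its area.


Shape: triangle
Base b = 9.2 m, Height h = 16 m
Formula: A = (1/2) * b * h
A = 0.5 * 9.2 * 16
A = 0.5 * 147.2
A = 73.6
73.6 m^2


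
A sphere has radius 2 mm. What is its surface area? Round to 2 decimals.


Shape: sphere
Radius r = 2 mm
Formula: SA = 4 * pi * r^2
r^2 = 4
SA = 4 * pi * 4
SA = 16 * pi
SA = 50.27
50.27 mm^2


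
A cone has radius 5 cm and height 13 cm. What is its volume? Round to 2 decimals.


Shape: cone
Radius r = 5 cm, Height h = 13 cm
Formula: V = (1/3) * pi * r^2 * h
r^2 = 25
pi * r^2 * h = pi * 25 * 13 = 325 * pi
V = 325 * pi / 3
V = 340.34
340.34 cm^3


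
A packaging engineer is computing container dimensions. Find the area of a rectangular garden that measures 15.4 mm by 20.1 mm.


Shape: rectangle
Length l = 15.4 mm, Width w = 20.1 mm
Formula: A = l * w
A = 15.4 * 20.1
A = 309.54
309.54 mm^2


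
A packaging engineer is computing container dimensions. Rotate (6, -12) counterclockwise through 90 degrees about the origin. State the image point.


Transformation: rotation about the origin
Original point: (6, -12)
Rule for 90 deg counterclockwise: (x, y) -> (-y, x)
Apply: (6, -12) -> (12, 6)
(12, 6)


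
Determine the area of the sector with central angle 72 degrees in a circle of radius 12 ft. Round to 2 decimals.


Shape: circular sector
Radius r = 12 ft, Angle = 72 degrees
Formula: A = (angle/360) * pi * r^2
r^2 = 144
Fraction of circle = 72/360
A = (72/360) * pi * 144
A = 28.8 * pi
A = 90.48
90.48 ft^2


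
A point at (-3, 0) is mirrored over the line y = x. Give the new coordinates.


Transformation: reflection
Original point: (-3, 0)
Rule for reflection over y = x: (x, y) -> (y, x)
Apply: (-3, 0) -> (0, -3)
(0, -3)


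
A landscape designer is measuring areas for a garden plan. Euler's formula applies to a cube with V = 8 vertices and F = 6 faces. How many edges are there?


Polyhedron: cube
Euler's formula for convex polyhedra: V - E + F = 2
Given: V = 8 vertices and F = 6 faces
Solve for E:
E = V + F - 2 = 8 + 6 - 2 = 12
12 edges


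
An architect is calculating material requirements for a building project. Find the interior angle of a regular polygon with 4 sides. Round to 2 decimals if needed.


Shape: regular square (4 sides)
Formula: interior angle = (n - 2) * 180 / n
(n - 2) = 2
(n - 2) * 180 = 360
angle = 360 / 4
angle = 90
90 degrees


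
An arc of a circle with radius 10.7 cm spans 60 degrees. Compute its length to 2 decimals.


Shape: circular arc
Radius r = 10.7 cm, Angle = 60 degrees
Formula: L = (angle/360) * 2 * pi * r
2 * pi * r = 21.4 * pi
L = (60/360) * 21.4 * pi
L = 3.566667 * pi
L = 11.21
11.21 cm


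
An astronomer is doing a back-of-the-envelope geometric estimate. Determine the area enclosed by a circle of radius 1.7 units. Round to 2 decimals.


Shape: circle
Radius r = 1.7 units
Formula: A = pi * r^2
r^2 = 1.7^2 = 2.89
A = pi * 2.89
A = 9.08
9.08 units^2


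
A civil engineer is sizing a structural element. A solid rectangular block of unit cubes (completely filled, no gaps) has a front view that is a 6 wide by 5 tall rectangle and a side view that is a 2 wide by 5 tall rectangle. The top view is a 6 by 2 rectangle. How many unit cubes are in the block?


Orthographic views of a solid rectangular block:
Front view 6 x 5 -> length = 6, height = 5
Side view 2 x 5 -> width = 2, height = 5 (consistent)
Top view 6 x 2 -> confirms length = 6, width = 2
The block is 6 x 2 x 5.
Total unit cubes = 6 * 2 * 5 = 60
60 unit cubes


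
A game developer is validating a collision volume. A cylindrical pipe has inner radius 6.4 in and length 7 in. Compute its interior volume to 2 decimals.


Shape: cylinder
Radius r = 6.4 in, Height h = 7 in
Formula: V = pi * r^2 * h
r^2 = 40.96
V = pi * 40.96 * 7
V = 286.72 * pi
V = 900.76
900.76 in^3


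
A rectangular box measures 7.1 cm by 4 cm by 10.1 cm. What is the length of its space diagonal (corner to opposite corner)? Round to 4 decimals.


Shape: rectangular box (space diagonal)
l = 7.1 cm, w = 4 cm, h = 10.1 cm
Visualize: the diagonal of the base, then a right triangle with that diagonal and the height.
Formula: d = sqrt(l^2 + w^2 + h^2)
l^2 + w^2 + h^2 = 50.41 + 16 + 102.01 = 168.42
d = sqrt(168.42)
d = 12.9777
12.9777 cm


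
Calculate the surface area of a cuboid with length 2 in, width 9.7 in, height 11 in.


Shape: rectangular prism
l = 2 in, w = 9.7 in, h = 11 in
Formula: SA = 2(lw + lh + wh)
lw = 19.4, lh = 22, wh = 106.7
lw + lh + wh = 148.1
SA = 2 * 148.1
SA = 296.2
296.2 in^2


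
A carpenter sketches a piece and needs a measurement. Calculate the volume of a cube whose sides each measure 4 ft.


Shape: cube
Side s = 4 ft
Formula: V = s^3
V = 4 * 4 * 4
V = 16 * 4
V = 64
64 ft^3


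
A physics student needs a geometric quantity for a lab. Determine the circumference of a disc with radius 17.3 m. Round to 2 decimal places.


Shape: circle
Radius r = 17.3 m
Formula: C = 2 * pi * r
C = 2 * pi * 17.3
C = 34.6 * pi
C = 108.7
108.7 m


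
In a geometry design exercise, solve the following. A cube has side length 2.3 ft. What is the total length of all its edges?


Shape: cube
Side s = 2.3 ft
A cube has 12 edges, all equal.
Formula: total edge length = 12 * s
Total = 12 * 2.3
Total = 27.6
27.6 ft


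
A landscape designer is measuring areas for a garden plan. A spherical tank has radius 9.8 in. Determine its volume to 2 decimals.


Shape: sphere
Radius r = 9.8 in
Formula: V = (4/3) * pi * r^3
r^3 = 941.192
(4/3) * 941.192 = 1254.922667
V = 1254.922667 * pi
V = 3942.46
3942.46 in^3


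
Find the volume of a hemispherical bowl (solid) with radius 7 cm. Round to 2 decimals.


Shape: hemisphere (half of a sphere)
Radius r = 7 cm
Formula: V = (1/2) * (4/3) * pi * r^3 = (2/3) * pi * r^3
r^3 = 343
(2/3) * 343 = 228.666667
V = 228.666667 * pi
V = 718.38
718.38 cm^3


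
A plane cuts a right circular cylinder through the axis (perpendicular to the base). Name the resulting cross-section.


Solid: right circular cylinder
Cutting plane: through the axis (perpendicular to the base)
Visualize the intersection of the plane with the solid's surface.
The boundary of the cut region is a rectangle.
rectangle


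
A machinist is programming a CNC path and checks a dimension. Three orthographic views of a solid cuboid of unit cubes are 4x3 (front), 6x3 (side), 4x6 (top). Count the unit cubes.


Orthographic views of a solid rectangular block:
Front view 4 x 3 -> length = 4, height = 3
Side view 6 x 3 -> width = 6, height = 3 (consistent)
Top view 4 x 6 -> confirms length = 4, width = 6
The block is 4 x 6 x 3.
Total unit cubes = 4 * 6 * 3 = 72
72 unit cubes


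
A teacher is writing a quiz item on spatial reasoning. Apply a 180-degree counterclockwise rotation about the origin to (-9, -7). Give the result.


Transformation: rotation about the origin
Original point: (-9, -7)
Rule for 180 deg: (x, y) -> (-x, -y)
Apply: (-9, -7) -> (9, 7)
(9, 7)


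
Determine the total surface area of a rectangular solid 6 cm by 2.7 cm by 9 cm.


Shape: rectangular prism
l = 6 cm, w = 2.7 cm, h = 9 cm
Formula: SA = 2(lw + lh + wh)
lw = 16.2, lh = 54, wh = 24.3
lw + lh + wh = 94.5
SA = 2 * 94.5
SA = 189
189 cm^2


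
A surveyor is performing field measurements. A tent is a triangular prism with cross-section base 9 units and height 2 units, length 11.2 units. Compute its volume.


Shape: triangular prism
Triangle base = 9 units, triangle height = 2 units, prism length L = 11.2 units
Formula: V = (1/2 * b * h_tri) * L
Cross-section area = 0.5 * 9 * 2 = 9
V = 9 * 11.2
V = 100.8
100.8 units^3


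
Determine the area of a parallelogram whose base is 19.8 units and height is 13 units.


Shape: parallelogram
Base b = 19.8 units, Height h = 13 units
Formula: A = b * h
A = 19.8 * 13
A = 257.4
257.4 units^2


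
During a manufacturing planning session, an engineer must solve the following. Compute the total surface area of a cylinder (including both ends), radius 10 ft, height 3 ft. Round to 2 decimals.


Shape: closed cylinder
Radius r = 10 ft, Height h = 3 ft
Formula: SA = 2*pi*r^2 + 2*pi*r*h = 2*pi*r*(r + h)
r + h = 13
2 * r * (r + h) = 2 * 10 * 13 = 260
SA = 260 * pi
SA = 816.81
816.81 ft^2


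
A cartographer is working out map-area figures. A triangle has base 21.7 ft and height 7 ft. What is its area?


Shape: triangle
Base b = 21.7 ft, Height h = 7 ft
Formula: A = (1/2) * b * h
A = 0.5 * 21.7 * 7
A = 0.5 * 151.9
A = 75.95
75.95 ft^2


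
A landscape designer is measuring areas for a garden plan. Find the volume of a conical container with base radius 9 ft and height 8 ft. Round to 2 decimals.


Shape: cone
Radius r = 9 ft, Height h = 8 ft
Formula: V = (1/3) * pi * r^2 * h
r^2 = 81
pi * r^2 * h = pi * 81 * 8 = 648 * pi
V = 648 * pi / 3
V = 678.58
678.58 ft^3


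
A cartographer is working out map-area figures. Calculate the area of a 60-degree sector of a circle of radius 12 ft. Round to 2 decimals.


Shape: circular sector
Radius r = 12 ft, Angle = 60 degrees
Formula: A = (angle/360) * pi * r^2
r^2 = 144
Fraction of circle = 60/360
A = (60/360) * pi * 144
A = 24 * pi
A = 75.4
75.4 ft^2


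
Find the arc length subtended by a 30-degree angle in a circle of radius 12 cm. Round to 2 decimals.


Shape: circular arc
Radius r = 12 cm, Angle = 30 degrees
Formula: L = (angle/360) * 2 * pi * r
2 * pi * r = 24 * pi
L = (30/360) * 24 * pi
L = 2 * pi
L = 6.28
6.28 cm


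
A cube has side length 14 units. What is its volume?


Shape: cube
Side s = 14 units
Formula: V = s^3
V = 14 * 14 * 14
V = 196 * 14
V = 2744
2744 units^3


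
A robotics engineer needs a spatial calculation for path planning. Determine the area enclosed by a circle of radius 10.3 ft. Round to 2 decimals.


Shape: circle
Radius r = 10.3 ft
Formula: A = pi * r^2
r^2 = 10.3^2 = 106.09
A = pi * 106.09
A = 333.29
333.29 ft^2


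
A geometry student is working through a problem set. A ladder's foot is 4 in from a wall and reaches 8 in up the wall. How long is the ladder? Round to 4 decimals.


Shape: right triangle
Legs a = 4 in, b = 8 in
Formula: c = sqrt(a^2 + b^2)
a^2 = 16, b^2 = 64
a^2 + b^2 = 80
c = sqrt(80)
c = 8.9443
8.9443 in


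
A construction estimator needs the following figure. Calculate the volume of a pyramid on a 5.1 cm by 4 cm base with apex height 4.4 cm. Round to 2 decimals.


Shape: rectangular pyramid
Base: 5.1 cm x 4 cm, Height h = 4.4 cm
Formula: V = (1/3) * base_area * h
base_area = 5.1 * 4 = 20.4
base_area * h = 20.4 * 4.4 = 89.76
V = 89.76 / 3
V = 29.92
29.92 cm^3


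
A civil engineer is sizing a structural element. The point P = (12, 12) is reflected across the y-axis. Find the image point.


Transformation: reflection
Original point: (12, 12)
Rule for reflection over the y-axis: (x, y) -> (-x, y)
Apply: (12, 12) -> (-12, 12)
(-12, 12)


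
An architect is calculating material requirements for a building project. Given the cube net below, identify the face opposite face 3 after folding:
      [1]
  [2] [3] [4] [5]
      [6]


Net: cross layout. Take square 3 as the base (bottom).
Fold the four squares in the horizontal row up around 3: 2 -> left, 4 -> right, 5 wraps to the top.
Fold 1 and 6 up from 3: 1 -> back, 6 -> front.
Opposite pairs are therefore: (1, 6), (2, 4), (3, 5).
Face 3 is opposite face 5.
face 5


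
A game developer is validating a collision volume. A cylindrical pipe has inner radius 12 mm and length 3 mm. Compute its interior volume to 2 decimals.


Shape: cylinder
Radius r = 12 mm, Height h = 3 mm
Formula: V = pi * r^2 * h
r^2 = 144
V = pi * 144 * 3
V = 432 * pi
V = 1357.17
1357.17 mm^3


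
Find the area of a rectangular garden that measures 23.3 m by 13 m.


Shape: rectangle
Length l = 23.3 m, Width w = 13 m
Formula: A = l * w
A = 23.3 * 13
A = 302.9
302.9 m^2


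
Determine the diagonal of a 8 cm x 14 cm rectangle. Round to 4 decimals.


Shape: rectangle (diagonal via Pythagoras)
Sides: 8 cm and 14 cm
Formula: d = sqrt(l^2 + w^2)
l^2 = 64, w^2 = 196
l^2 + w^2 = 260
d = sqrt(260)
d = 16.1245
16.1245 cm


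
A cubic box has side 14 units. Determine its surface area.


Shape: cube
Side s = 14 units
A cube has 6 square faces.
Formula: SA = 6 * s^2
s^2 = 196
SA = 6 * 196
SA = 1176
1176 units^2


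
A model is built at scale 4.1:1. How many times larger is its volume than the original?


Linear scale factor k = 4.1
Rule: under a linear scaling by k, volumes scale by k^3.
k^3 = 4.1 * 4.1 * 4.1
k^3 = 16.81 * 4.1
k^3 = 68.921
Volume scales by a factor of 68.921.
68.921 (dimensionless)


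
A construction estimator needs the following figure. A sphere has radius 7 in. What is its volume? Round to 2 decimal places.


Shape: sphere
Radius r = 7 in
Formula: V = (4/3) * pi * r^3
r^3 = 343
(4/3) * 343 = 457.333333
V = 457.333333 * pi
V = 1436.76
1436.76 in^3


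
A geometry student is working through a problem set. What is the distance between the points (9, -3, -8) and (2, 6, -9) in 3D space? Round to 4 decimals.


3D distance between two points
P1 = (9, -3, -8), P2 = (2, 6, -9)
Formula: d = sqrt((x2-x1)^2 + (y2-y1)^2 + (z2-z1)^2)
dx = 2 - 9 = -7
dy = 6 - -3 = 9
dz = -9 - -8 = -1
dx^2 + dy^2 + dz^2 = 49 + 81 + 1 = 131
d = sqrt(131)
d = 11.4455
11.4455 units


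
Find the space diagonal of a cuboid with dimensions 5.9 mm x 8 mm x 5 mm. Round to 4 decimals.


Shape: rectangular box (space diagonal)
l = 5.9 mm, w = 8 mm, h = 5 mm
Visualize: the diagonal of the base, then a right triangle with that diagonal and the height.
Formula: d = sqrt(l^2 + w^2 + h^2)
l^2 + w^2 + h^2 = 34.81 + 64 + 25 = 123.81
d = sqrt(123.81)
d = 11.127
11.127 mm


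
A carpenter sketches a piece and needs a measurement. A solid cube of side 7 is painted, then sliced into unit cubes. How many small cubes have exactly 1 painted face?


Large cube: 7 x 7 x 7, cut into unit cubes.
n = 7, so n - 2 = 5
Cubes with 1 painted face lie in the interior of each face.
A cube has 6 faces; each contributes (n - 2)^2 = 25 such cubes.
Count = 6 * 25 = 150
150 unit cubes


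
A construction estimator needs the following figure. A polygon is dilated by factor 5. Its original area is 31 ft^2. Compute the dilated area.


Linear scale factor k = 5
Original area = 31 ft^2
Rule: under a linear scaling by k, areas scale by k^2.
k^2 = 5^2 = 25
New area = 31 * 25
New area = 775
775 ft^2


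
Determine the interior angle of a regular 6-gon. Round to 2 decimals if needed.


Shape: regular hexagon (6 sides)
Formula: interior angle = (n - 2) * 180 / n
(n - 2) = 4
(n - 2) * 180 = 720
angle = 720 / 6
angle = 120
120 degrees


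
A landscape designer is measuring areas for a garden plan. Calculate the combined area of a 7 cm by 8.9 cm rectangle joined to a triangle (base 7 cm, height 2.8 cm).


Composite shape: rectangle + triangle
Rectangle area = 7 * 8.9 = 62.3
Triangle area = 0.5 * 7 * 2.8 = 9.8
Total = 62.3 + 9.8
Total = 72.1
72.1 cm^2


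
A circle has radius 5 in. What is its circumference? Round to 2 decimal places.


Shape: circle
Radius r = 5 in
Formula: C = 2 * pi * r
C = 2 * pi * 5
C = 10 * pi
C = 31.42
31.42 in


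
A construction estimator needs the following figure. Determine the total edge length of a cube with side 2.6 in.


Shape: cube
Side s = 2.6 in
A cube has 12 edges, all equal.
Formula: total edge length = 12 * s
Total = 12 * 2.6
Total = 31.2
31.2 in


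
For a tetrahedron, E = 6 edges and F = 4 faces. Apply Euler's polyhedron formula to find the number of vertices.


Polyhedron: tetrahedron
Euler's formula for convex polyhedra: V - E + F = 2
Given: E = 6 edges and F = 4 faces
Solve for V:
V = 2 + E - F = 2 + 6 - 4 = 4
4 vertices


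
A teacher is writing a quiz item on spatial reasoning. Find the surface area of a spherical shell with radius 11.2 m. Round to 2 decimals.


Shape: sphere
Radius r = 11.2 m
Formula: SA = 4 * pi * r^2
r^2 = 125.44
SA = 4 * pi * 125.44
SA = 501.76 * pi
SA = 1576.33
1576.33 m^2


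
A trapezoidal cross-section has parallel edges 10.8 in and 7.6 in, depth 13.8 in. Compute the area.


Shape: trapezoid
Parallel sides a = 10.8 in, b = 7.6 in; Height h = 13.8 in
Formula: A = (a + b) * h / 2
a + b = 10.8 + 7.6 = 18.4
A = 18.4 * 13.8 / 2
A = 253.92 / 2
A = 126.96
126.96 in^2


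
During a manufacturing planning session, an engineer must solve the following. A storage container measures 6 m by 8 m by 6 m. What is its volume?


Shape: rectangular prism
l = 6 m, w = 8 m, h = 6 m
Formula: V = l * w * h
V = 6 * 8 * 6
V = 48 * 6
V = 288
288 m^3


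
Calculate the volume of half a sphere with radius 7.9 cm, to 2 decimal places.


Shape: hemisphere (half of a sphere)
Radius r = 7.9 cm
Formula: V = (1/2) * (4/3) * pi * r^3 = (2/3) * pi * r^3
r^3 = 493.039
(2/3) * 493.039 = 328.692667
V = 328.692667 * pi
V = 1032.62
1032.62 cm^3


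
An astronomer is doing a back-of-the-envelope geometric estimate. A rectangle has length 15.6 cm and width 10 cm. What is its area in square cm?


Shape: rectangle
Length l = 15.6 cm, Width w = 10 cm
Formula: A = l * w
A = 15.6 * 10
A = 156
156 cm^2


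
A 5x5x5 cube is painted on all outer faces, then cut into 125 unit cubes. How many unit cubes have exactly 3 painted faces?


Large cube: 5 x 5 x 5, cut into unit cubes.
Cubes with 3 painted faces are at the corners. A cube always has 8 corners.
Count = 8
8 unit cubes


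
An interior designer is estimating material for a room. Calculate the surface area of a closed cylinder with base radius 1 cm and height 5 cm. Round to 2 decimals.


Shape: closed cylinder
Radius r = 1 cm, Height h = 5 cm
Formula: SA = 2*pi*r^2 + 2*pi*r*h = 2*pi*r*(r + h)
r + h = 6
2 * r * (r + h) = 2 * 1 * 6 = 12
SA = 12 * pi
SA = 37.7
37.7 cm^2


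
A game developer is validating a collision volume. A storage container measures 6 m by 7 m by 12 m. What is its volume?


Shape: rectangular prism
l = 6 m, w = 7 m, h = 12 m
Formula: V = l * w * h
V = 6 * 7 * 12
V = 42 * 12
V = 504
504 m^3


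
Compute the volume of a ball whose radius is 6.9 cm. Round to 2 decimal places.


Shape: sphere
Radius r = 6.9 cm
Formula: V = (4/3) * pi * r^3
r^3 = 328.509
(4/3) * 328.509 = 438.012
V = 438.012 * pi
V = 1376.06
1376.06 cm^3


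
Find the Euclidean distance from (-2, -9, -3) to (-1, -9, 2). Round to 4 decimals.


3D distance between two points
P1 = (-2, -9, -3), P2 = (-1, -9, 2)
Formula: d = sqrt((x2-x1)^2 + (y2-y1)^2 + (z2-z1)^2)
dx = -1 - -2 = 1
dy = -9 - -9 = 0
dz = 2 - -3 = 5
dx^2 + dy^2 + dz^2 = 1 + 0 + 25 = 26
d = sqrt(26)
d = 5.099
5.099 units


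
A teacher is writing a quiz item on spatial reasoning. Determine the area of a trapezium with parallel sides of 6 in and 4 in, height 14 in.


Shape: trapezoid
Parallel sides a = 6 in, b = 4 in; Height h = 14 in
Formula: A = (a + b) * h / 2
a + b = 6 + 4 = 10
A = 10 * 14 / 2
A = 140 / 2
A = 70
70 in^2


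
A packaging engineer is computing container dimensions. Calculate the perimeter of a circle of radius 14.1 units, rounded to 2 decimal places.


Shape: circle
Radius r = 14.1 units
Formula: C = 2 * pi * r
C = 2 * pi * 14.1
C = 28.2 * pi
C = 88.59
88.59 units


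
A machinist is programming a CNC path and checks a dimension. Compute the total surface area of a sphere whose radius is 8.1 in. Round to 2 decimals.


Shape: sphere
Radius r = 8.1 in
Formula: SA = 4 * pi * r^2
r^2 = 65.61
SA = 4 * pi * 65.61
SA = 262.44 * pi
SA = 824.48
824.48 in^2


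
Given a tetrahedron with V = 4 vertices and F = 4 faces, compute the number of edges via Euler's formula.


Polyhedron: tetrahedron
Euler's formula for convex polyhedra: V - E + F = 2
Given: V = 4 vertices and F = 4 faces
Solve for E:
E = V + F - 2 = 4 + 4 - 2 = 6
6 edges


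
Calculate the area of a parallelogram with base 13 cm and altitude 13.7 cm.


Shape: parallelogram
Base b = 13 cm, Height h = 13.7 cm
Formula: A = b * h
A = 13 * 13.7
A = 178.1
178.1 cm^2


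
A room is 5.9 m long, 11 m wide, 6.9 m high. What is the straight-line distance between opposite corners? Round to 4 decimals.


Shape: rectangular box (space diagonal)
l = 5.9 m, w = 11 m, h = 6.9 m
Visualize: the diagonal of the base, then a right triangle with that diagonal and the height.
Formula: d = sqrt(l^2 + w^2 + h^2)
l^2 + w^2 + h^2 = 34.81 + 121 + 47.61 = 203.42
d = sqrt(203.42)
d = 14.2625
14.2625 m


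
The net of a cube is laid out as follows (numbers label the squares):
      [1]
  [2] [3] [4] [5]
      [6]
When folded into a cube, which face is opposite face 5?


Net: cross layout. Take square 3 as the base (bottom).
Fold the four squares in the horizontal row up around 3: 2 -> left, 4 -> right, 5 wraps to the top.
Fold 1 and 6 up from 3: 1 -> back, 6 -> front.
Opposite pairs are therefore: (1, 6), (2, 4), (3, 5).
Face 5 is opposite face 3.
face 3


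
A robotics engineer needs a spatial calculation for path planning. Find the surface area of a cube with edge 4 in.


Shape: cube
Side s = 4 in
A cube has 6 square faces.
Formula: SA = 6 * s^2
s^2 = 16
SA = 6 * 16
SA = 96
96 in^2


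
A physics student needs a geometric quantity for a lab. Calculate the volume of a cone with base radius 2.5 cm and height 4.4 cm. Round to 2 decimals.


Shape: cone
Radius r = 2.5 cm, Height h = 4.4 cm
Formula: V = (1/3) * pi * r^2 * h
r^2 = 6.25
pi * r^2 * h = pi * 6.25 * 4.4 = 27.5 * pi
V = 27.5 * pi / 3
V = 28.8
28.8 cm^3


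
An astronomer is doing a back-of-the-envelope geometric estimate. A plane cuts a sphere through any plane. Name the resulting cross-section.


Solid: sphere
Cutting plane: through any plane
Visualize the intersection of the plane with the solid's surface.
The boundary of the cut region is a circle.
circle
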